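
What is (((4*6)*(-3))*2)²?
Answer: 20736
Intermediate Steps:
(((4*6)*(-3))*2)² = ((24*(-3))*2)² = (-72*2)² = (-144)² = 20736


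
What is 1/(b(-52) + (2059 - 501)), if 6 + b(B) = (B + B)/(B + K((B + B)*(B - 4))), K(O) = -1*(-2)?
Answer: 25/38852 ≈ 0.00064347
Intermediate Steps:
K(O) = 2
b(B) = -6 + 2*B/(2 + B) (b(B) = -6 + (B + B)/(B + 2) = -6 + (2*B)/(2 + B) = -6 + 2*B/(2 + B))
1/(b(-52) + (2059 - 501)) = 1/(4*(-3 - 1*(-52))/(2 - 52) + (2059 - 501)) = 1/(4*(-3 + 52)/(-50) + 1558) = 1/(4*(-1/50)*49 + 1558) = 1/(-98/25 + 1558) = 1/(38852/25) = 25/38852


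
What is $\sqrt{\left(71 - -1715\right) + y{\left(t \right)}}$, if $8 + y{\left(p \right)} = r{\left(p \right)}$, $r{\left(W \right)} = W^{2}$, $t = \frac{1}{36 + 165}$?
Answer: $\frac{\sqrt{71832979}}{201} \approx 42.166$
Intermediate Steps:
$t = \frac{1}{201} \approx 0.0049751$
$y{\left(p \right)} = -8 + p^{2}$
$\sqrt{\left(71 - -1715\right) + y{\left(t \right)}} = \sqrt{\left(71 - -1715\right) - \left(8 - \left(\frac{1}{201}\right)^{2}\right)} = \sqrt{\left(71 + 1715\right) + \left(-8 + \frac{1}{40401}\right)} = \sqrt{1786 - \frac{323207}{40401}} = \sqrt{\frac{71832979}{40401}} = \frac{\sqrt{71832979}}{201}$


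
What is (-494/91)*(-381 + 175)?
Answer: 7828/7 ≈ 1118.3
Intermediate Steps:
(-494/91)*(-381 + 175) = -494*1/91*(-206) = -38/7*(-206) = 7828/7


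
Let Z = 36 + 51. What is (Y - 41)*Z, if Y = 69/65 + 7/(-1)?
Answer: -265437/65 ≈ -4083.6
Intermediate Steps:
Y = -386/65 (Y = 69*(1/65) + 7*(-1) = 69/65 - 7 = -386/65 ≈ -5.9385)
Z = 87
(Y - 41)*Z = (-386/65 - 41)*87 = -3051/65*87 = -265437/65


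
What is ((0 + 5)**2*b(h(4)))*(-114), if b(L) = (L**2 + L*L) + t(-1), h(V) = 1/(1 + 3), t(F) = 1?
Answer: -12825/4 ≈ -3206.3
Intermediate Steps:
h(V) = 1/4
b(L) = 1 + 2*L**2 (b(L) = (L**2 + L*L) + 1 = (L**2 + L**2) + 1 = 2*L**2 + 1 = 1 + 2*L**2)
((0 + 5)**2*b(h(4)))*(-114) = ((0 + 5)**2*(1 + 2*(1/4)**2))*(-114) = (5**2*(1 + 2*(1/16)))*(-114) = (25*(1 + 1/8))*(-114) = (25*(9/8))*(-114) = (225/8)*(-114) = -12825/4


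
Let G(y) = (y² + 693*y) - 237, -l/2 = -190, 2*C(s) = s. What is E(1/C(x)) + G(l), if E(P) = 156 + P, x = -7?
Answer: 2853611/7 ≈ 4.0766e+5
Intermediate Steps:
C(s) = s/2
l = 380 (l = -2*(-190) = 380)
G(y) = -237 + y² + 693*y
E(1/C(x)) + G(l) = (156 + 1/((½)*(-7))) + (-237 + 380² + 693*380) = (156 + 1/(-7/2)) + (-237 + 144400 + 263340) = (156 - 2/7) + 407503 = 1090/7 + 407503 = 2853611/7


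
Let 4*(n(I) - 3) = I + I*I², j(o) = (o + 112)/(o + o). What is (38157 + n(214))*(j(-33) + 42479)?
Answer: 13952069477465/132 ≈ 1.0570e+11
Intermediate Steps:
j(o) = (112 + o)/(2*o) (j(o) = (112 + o)/((2*o)) = (112 + o)*(1/(2*o)) = (112 + o)/(2*o))
n(I) = 3 + I/4 + I³/4 (n(I) = 3 + (I + I*I²)/4 = 3 + (I + I³)/4 = 3 + (I/4 + I³/4) = 3 + I/4 + I³/4)
(38157 + n(214))*(j(-33) + 42479) = (38157 + (3 + (¼)*214 + (¼)*214³))*((½)*(112 - 33)/(-33) + 42479) = (38157 + (3 + 107/2 + (¼)*9800344))*((½)*(-1/33)*79 + 42479) = (38157 + (3 + 107/2 + 2450086))*(-79/66 + 42479) = (38157 + 4900285/2)*(2803535/66) = (4976599/2)*(2803535/66) = 13952069477465/132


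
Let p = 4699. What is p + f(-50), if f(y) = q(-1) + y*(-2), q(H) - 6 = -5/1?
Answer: 4800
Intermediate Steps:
q(H) = 1 (q(H) = 6 - 5/1 = 6 - 5*1 = 6 - 5 = 1)
f(y) = 1 - 2*y (f(y) = 1 + y*(-2) = 1 - 2*y)
p + f(-50) = 4699 + (1 - 2*(-50)) = 4699 + (1 + 100) = 4699 + 101 = 4800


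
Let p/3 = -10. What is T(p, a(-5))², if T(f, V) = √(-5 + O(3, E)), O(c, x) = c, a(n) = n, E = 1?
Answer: -2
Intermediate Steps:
p = -30 (p = 3*(-10) = -30)
T(f, V) = I*√2 (T(f, V) = √(-5 + 3) = √(-2) = I*√2)
T(p, a(-5))² = (I*√2)² = -2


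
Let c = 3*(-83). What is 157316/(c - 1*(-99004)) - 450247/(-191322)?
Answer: 74562154237/18894004110 ≈ 3.9463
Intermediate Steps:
c = -249
157316/(c - 1*(-99004)) - 450247/(-191322) = 157316/(-249 - 1*(-99004)) - 450247/(-191322) = 157316/(-249 + 99004) - 450247*(-1/191322) = 157316/98755 + 450247/191322 = 74562154237/18894004110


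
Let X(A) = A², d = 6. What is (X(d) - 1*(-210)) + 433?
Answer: 679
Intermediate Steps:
(X(d) - 1*(-210)) + 433 = (6² - 1*(-210)) + 433 = (36 + 210) + 433 = 246 + 433 = 679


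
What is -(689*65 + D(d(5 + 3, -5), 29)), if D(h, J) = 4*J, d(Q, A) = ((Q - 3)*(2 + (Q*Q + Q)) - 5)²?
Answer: -44901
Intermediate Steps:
d(Q, A) = (-5 + (-3 + Q)*(2 + Q + Q²))² (d(Q, A) = ((-3 + Q)*(2 + (Q² + Q)) - 5)² = ((-3 + Q)*(2 + (Q + Q²)) - 5)² = ((-3 + Q)*(2 + Q + Q²) - 5)² = (-5 + (-3 + Q)*(2 + Q + Q²))²)
-(689*65 + D(d(5 + 3, -5), 29)) = -(689*65 + 4*29) = -(44785 + 116) = -1*44901 = -44901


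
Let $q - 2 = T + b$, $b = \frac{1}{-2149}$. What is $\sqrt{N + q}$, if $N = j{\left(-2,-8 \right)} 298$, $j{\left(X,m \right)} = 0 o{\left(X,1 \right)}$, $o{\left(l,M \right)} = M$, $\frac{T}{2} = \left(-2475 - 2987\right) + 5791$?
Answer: $\frac{\sqrt{3048010511}}{2149} \approx 25.69$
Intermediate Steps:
$T = 658$ ($T = 2 \left(\left(-2475 - 2987\right) + 5791\right) = 2 \left(-5462 + 5791\right) = 2 \cdot 329 = 658$)
$b = - \frac{1}{2149} \approx -0.00046533$
$q = \frac{1418339}{2149}$ ($q = 2 + \left(658 - \frac{1}{2149}\right) = 2 + \frac{1414041}{2149} = \frac{1418339}{2149} \approx 660.0$)
$j{\left(X,m \right)} = 0$ ($j{\left(X,m \right)} = 0 \cdot 1 = 0$)
$N = 0$ ($N = 0 \cdot 298 = 0$)
$\sqrt{N + q} = \sqrt{0 + \frac{1418339}{2149}} = \sqrt{\frac{1418339}{2149}} = \frac{\sqrt{3048010511}}{2149}$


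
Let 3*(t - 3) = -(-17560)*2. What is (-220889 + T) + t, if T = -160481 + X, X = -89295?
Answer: -1376866/3 ≈ -4.5896e+5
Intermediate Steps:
T = -249776 (T = -160481 - 89295 = -249776)
t = 35129/3 (t = 3 + (-(-17560)*2)/3 = 3 + (-1*(-35120))/3 = 3 + (⅓)*35120 = 3 + 35120/3 = 35129/3 ≈ 11710.)
(-220889 + T) + t = (-220889 - 249776) + 35129/3 = -470665 + 35129/3 = -1376866/3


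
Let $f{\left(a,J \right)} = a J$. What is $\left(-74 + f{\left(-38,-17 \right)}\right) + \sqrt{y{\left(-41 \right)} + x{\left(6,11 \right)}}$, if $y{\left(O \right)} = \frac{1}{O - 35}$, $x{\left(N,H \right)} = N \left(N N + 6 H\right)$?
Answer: $572 + \frac{\sqrt{883709}}{38} \approx 596.74$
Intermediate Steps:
$f{\left(a,J \right)} = J a$
$x{\left(N,H \right)} = N \left(N^{2} + 6 H\right)$
$y{\left(O \right)} = \frac{1}{-35 + O}$
$\left(-74 + f{\left(-38,-17 \right)}\right) + \sqrt{y{\left(-41 \right)} + x{\left(6,11 \right)}} = \left(-74 - -646\right) + \sqrt{\frac{1}{-35 - 41} + 6 \left(6^{2} + 6 \cdot 11\right)} = \left(-74 + 646\right) + \sqrt{\frac{1}{-76} + 6 \left(36 + 66\right)} = 572 + \sqrt{- \frac{1}{76} + 6 \cdot 102} = 572 + \sqrt{- \frac{1}{76} + 612} = 572 + \sqrt{\frac{46511}{76}} = 572 + \frac{\sqrt{883709}}{38}$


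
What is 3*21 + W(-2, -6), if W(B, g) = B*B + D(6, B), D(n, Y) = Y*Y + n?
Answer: 77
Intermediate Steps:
D(n, Y) = n + Y**2 (D(n, Y) = Y**2 + n = n + Y**2)
W(B, g) = 6 + 2*B**2 (W(B, g) = B*B + (6 + B**2) = B**2 + (6 + B**2) = 6 + 2*B**2)
3*21 + W(-2, -6) = 3*21 + (6 + 2*(-2)**2) = 63 + (6 + 2*4) = 63 + (6 + 8) = 63 + 14 = 77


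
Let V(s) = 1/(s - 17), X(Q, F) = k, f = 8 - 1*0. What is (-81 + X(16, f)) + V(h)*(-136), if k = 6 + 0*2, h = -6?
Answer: -1589/23 ≈ -69.087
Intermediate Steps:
k = 6 (k = 6 + 0 = 6)
f = 8 (f = 8 + 0 = 8)
X(Q, F) = 6
V(s) = 1/(-17 + s)
(-81 + X(16, f)) + V(h)*(-136) = (-81 + 6) - 136/(-17 - 6) = -75 - 136/(-23) = -75 - 1/23*(-136) = -75 + 136/23 = -1589/23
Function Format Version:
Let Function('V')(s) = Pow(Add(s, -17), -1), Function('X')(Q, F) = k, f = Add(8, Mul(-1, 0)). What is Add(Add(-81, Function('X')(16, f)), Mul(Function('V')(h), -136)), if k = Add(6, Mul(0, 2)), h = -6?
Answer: Rational(-1589, 23) ≈ -69.087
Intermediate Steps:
k = 6 (k = Add(6, 0) = 6)
f = 8 (f = Add(8, 0) = 8)
Function('X')(Q, F) = 6
Function('V')(s) = Pow(Add(-17, s), -1)
Add(Add(-81, Function('X')(16, f)), Mul(Function('V')(h), -136)) = Add(Add(-81, 6), Mul(Pow(Add(-17, -6), -1), -136)) = Add(-75, Mul(Pow(-23, -1), -136)) = Add(-75, Mul(Rational(-1, 23), -136)) = Add(-75, Rational(136, 23)) = Rational(-1589, 23)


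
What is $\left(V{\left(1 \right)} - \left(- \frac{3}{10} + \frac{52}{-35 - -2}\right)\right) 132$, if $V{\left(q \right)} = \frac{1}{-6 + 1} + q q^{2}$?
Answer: $\frac{1766}{5} \approx 353.2$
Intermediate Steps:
$V{\left(q \right)} = - \frac{1}{5} + q^{3}$ ($V{\left(q \right)} = \frac{1}{-5} + q^{3} = - \frac{1}{5} + q^{3}$)
$\left(V{\left(1 \right)} - \left(- \frac{3}{10} + \frac{52}{-35 - -2}\right)\right) 132 = \left(\left(- \frac{1}{5} + 1^{3}\right) - \left(- \frac{3}{10} + \frac{52}{-35 - -2}\right)\right) 132 = \left(\left(- \frac{1}{5} + 1\right) - \left(- \frac{3}{10} + \frac{52}{-35 + 2}\right)\right) 132 = \left(\frac{4}{5} - \left(- \frac{3}{10} + \frac{52}{-33}\right)\right) 132 = \left(\frac{4}{5} + \left(\frac{3}{10} - - \frac{52}{33}\right)\right) 132 = \left(\frac{4}{5} + \left(\frac{3}{10} + \frac{52}{33}\right)\right) 132 = \left(\frac{4}{5} + \frac{619}{330}\right) 132 = \frac{883}{330} \cdot 132 = \frac{1766}{5}$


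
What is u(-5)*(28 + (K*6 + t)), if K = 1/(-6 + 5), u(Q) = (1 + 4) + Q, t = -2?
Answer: 0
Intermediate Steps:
u(Q) = 5 + Q
K = -1 (K = 1/(-1) = -1)
u(-5)*(28 + (K*6 + t)) = (5 - 5)*(28 + (-1*6 - 2)) = 0*(28 + (-6 - 2)) = 0*(28 - 8) = 0*20 = 0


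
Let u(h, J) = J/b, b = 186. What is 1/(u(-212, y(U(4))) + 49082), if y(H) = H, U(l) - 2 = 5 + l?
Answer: 186/9129263 ≈ 2.0374e-5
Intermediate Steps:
U(l) = 7 + l (U(l) = 2 + (5 + l) = 7 + l)
u(h, J) = J/186
1/(u(-212, y(U(4))) + 49082) = 1/((7 + 4)/186 + 49082) = 1/((1/186)*11 + 49082) = 1/(11/186 + 49082) = 1/(9129263/186) = 186/9129263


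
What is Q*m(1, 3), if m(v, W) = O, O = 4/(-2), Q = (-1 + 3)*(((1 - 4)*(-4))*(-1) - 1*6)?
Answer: 72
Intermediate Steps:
Q = -36 (Q = 2*(-3*(-4)*(-1) - 6) = 2*(12*(-1) - 6) = 2*(-12 - 6) = 2*(-18) = -36)
O = -2 (O = 4*(-½) = -2)
m(v, W) = -2
Q*m(1, 3) = -36*(-2) = 72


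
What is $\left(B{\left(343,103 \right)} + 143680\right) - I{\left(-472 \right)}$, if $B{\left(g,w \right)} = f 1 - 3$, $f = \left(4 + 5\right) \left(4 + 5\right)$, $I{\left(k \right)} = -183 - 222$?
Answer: $144163$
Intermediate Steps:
$I{\left(k \right)} = -405$ ($I{\left(k \right)} = -183 - 222 = -405$)
$f = 81$ ($f = 9 \cdot 9 = 81$)
$B{\left(g,w \right)} = 78$ ($B{\left(g,w \right)} = 81 \cdot 1 - 3 = 81 - 3 = 78$)
$\left(B{\left(343,103 \right)} + 143680\right) - I{\left(-472 \right)} = \left(78 + 143680\right) - -405 = 143758 + 405 = 144163$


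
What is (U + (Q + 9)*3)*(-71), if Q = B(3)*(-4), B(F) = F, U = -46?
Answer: 3905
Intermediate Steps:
Q = -12 (Q = 3*(-4) = -12)
(U + (Q + 9)*3)*(-71) = (-46 + (-12 + 9)*3)*(-71) = (-46 - 3*3)*(-71) = (-46 - 9)*(-71) = -55*(-71) = 3905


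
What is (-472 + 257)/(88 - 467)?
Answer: 215/379 ≈ 0.56728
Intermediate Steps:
(-472 + 257)/(88 - 467) = -215/(-379) = -215*(-1/379) = 215/379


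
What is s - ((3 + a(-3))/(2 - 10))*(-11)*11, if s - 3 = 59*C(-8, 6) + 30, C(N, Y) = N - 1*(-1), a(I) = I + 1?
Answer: -3161/8 ≈ -395.13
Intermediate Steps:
a(I) = 1 + I
C(N, Y) = 1 + N (C(N, Y) = N + 1 = 1 + N)
s = -380 (s = 3 + (59*(1 - 8) + 30) = 3 + (59*(-7) + 30) = 3 + (-413 + 30) = 3 - 383 = -380)
s - ((3 + a(-3))/(2 - 10))*(-11)*11 = -380 - ((3 + (1 - 3))/(2 - 10))*(-11)*11 = -380 - ((3 - 2)/(-8))*(-11)*11 = -380 - (1*(-⅛))*(-11)*11 = -380 - (-⅛*(-11))*11 = -380 - 11*11/8 = -380 - 1*121/8 = -380 - 121/8 = -3161/8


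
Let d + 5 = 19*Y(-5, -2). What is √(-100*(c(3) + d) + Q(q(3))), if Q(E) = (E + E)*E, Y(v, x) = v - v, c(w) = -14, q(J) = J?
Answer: √1918 ≈ 43.795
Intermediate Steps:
Y(v, x) = 0
Q(E) = 2*E² (Q(E) = (2*E)*E = 2*E²)
d = -5 (d = -5 + 19*0 = -5 + 0 = -5)
√(-100*(c(3) + d) + Q(q(3))) = √(-100*(-14 - 5) + 2*3²) = √(-100*(-19) + 2*9) = √(1900 + 18) = √1918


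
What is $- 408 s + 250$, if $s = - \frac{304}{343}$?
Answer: $\frac{209782}{343} \approx 611.61$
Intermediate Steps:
$s = - \frac{304}{343}$ ($s = \left(-304\right) \frac{1}{343} = - \frac{304}{343} \approx -0.8863$)
$- 408 s + 250 = \left(-408\right) \left(- \frac{304}{343}\right) + 250 = \frac{124032}{343} + 250 = \frac{209782}{343}$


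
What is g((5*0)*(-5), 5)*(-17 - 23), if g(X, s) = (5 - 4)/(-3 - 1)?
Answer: 10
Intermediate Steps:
g(X, s) = -¼ (g(X, s) = 1/(-4) = 1*(-¼) = -¼)
g((5*0)*(-5), 5)*(-17 - 23) = -(-17 - 23)/4 = -¼*(-40) = 10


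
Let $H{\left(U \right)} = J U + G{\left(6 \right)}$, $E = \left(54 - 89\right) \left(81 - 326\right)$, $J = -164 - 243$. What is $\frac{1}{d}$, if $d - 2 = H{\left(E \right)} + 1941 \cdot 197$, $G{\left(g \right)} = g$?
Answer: $- \frac{1}{3107640} \approx -3.2179 \cdot 10^{-7}$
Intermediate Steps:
$J = -407$ ($J = -164 - 243 = -407$)
$E = 8575$ ($E = \left(-35\right) \left(-245\right) = 8575$)
$H{\left(U \right)} = 6 - 407 U$ ($H{\left(U \right)} = - 407 U + 6 = 6 - 407 U$)
$d = -3107640$ ($d = 2 + \left(\left(6 - 3490025\right) + 1941 \cdot 197\right) = 2 + \left(\left(6 - 3490025\right) + 382377\right) = 2 + \left(-3490019 + 382377\right) = 2 - 3107642 = -3107640$)
$\frac{1}{d} = \frac{1}{-3107640} = - \frac{1}{3107640}$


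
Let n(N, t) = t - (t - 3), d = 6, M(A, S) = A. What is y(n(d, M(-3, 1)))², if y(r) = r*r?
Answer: 81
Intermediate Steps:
n(N, t) = 3 (n(N, t) = t - (-3 + t) = t + (3 - t) = 3)
y(r) = r²
y(n(d, M(-3, 1)))² = (3²)² = 9² = 81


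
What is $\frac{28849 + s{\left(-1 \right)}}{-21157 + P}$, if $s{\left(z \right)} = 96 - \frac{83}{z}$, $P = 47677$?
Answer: $\frac{2419}{2210} \approx 1.0946$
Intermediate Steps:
$\frac{28849 + s{\left(-1 \right)}}{-21157 + P} = \frac{28849 + \left(96 - \frac{83}{-1}\right)}{-21157 + 47677} = \frac{28849 + \left(96 - -83\right)}{26520} = \left(28849 + \left(96 + 83\right)\right) \frac{1}{26520} = \left(28849 + 179\right) \frac{1}{26520} = 29028 \cdot \frac{1}{26520} = \frac{2419}{2210}$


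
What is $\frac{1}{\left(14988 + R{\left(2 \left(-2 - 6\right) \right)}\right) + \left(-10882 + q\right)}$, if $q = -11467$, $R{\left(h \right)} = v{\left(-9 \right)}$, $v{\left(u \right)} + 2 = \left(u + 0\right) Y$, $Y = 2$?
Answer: $- \frac{1}{7381} \approx -0.00013548$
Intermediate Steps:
$v{\left(u \right)} = -2 + 2 u$ ($v{\left(u \right)} = -2 + \left(u + 0\right) 2 = -2 + u 2 = -2 + 2 u$)
$R{\left(h \right)} = -20$ ($R{\left(h \right)} = -2 + 2 \left(-9\right) = -2 - 18 = -20$)
$\frac{1}{\left(14988 + R{\left(2 \left(-2 - 6\right) \right)}\right) + \left(-10882 + q\right)} = \frac{1}{\left(14988 - 20\right) - 22349} = \frac{1}{14968 - 22349} = \frac{1}{-7381} = - \frac{1}{7381}$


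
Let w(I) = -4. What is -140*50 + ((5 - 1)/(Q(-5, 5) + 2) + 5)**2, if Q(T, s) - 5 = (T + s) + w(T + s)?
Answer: -62639/9 ≈ -6959.9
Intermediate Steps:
Q(T, s) = 1 + T + s (Q(T, s) = 5 + ((T + s) - 4) = 5 + (-4 + T + s) = 1 + T + s)
-140*50 + ((5 - 1)/(Q(-5, 5) + 2) + 5)**2 = -140*50 + ((5 - 1)/((1 - 5 + 5) + 2) + 5)**2 = -7000 + (4/(1 + 2) + 5)**2 = -7000 + (4/3 + 5)**2 = -7000 + (19/3)**2 = -7000 + 361/9 = -62639/9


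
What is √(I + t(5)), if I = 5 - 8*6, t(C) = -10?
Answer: I*√53 ≈ 7.2801*I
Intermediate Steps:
I = -43 (I = 5 - 48 = -43)
√(I + t(5)) = √(-43 - 10) = √(-53) = I*√53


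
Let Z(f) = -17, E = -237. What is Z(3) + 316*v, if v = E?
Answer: -74909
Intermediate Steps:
v = -237
Z(3) + 316*v = -17 + 316*(-237) = -17 - 74892 = -74909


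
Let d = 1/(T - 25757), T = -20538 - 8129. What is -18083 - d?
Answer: -984149191/54424 ≈ -18083.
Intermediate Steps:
T = -28667
d = -1/54424 (d = 1/(-28667 - 25757) = 1/(-54424) = -1/54424 ≈ -1.8374e-5)
-18083 - d = -18083 - 1*(-1/54424) = -18083 + 1/54424 = -984149191/54424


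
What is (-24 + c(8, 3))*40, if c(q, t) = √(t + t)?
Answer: -960 + 40*√6 ≈ -862.02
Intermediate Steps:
c(q, t) = √2*√t (c(q, t) = √(2*t) = √2*√t)
(-24 + c(8, 3))*40 = (-24 + √2*√3)*40 = (-24 + √6)*40 = -960 + 40*√6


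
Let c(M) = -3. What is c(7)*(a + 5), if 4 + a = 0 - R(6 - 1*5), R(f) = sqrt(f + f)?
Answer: -3 + 3*sqrt(2) ≈ 1.2426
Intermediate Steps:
R(f) = sqrt(2)*sqrt(f) (R(f) = sqrt(2*f) = sqrt(2)*sqrt(f))
a = -4 - sqrt(2) (a = -4 + (0 - sqrt(2)*sqrt(6 - 1*5)) = -4 + (0 - sqrt(2)*sqrt(6 - 5)) = -4 + (0 - sqrt(2)*sqrt(1)) = -4 + (0 - sqrt(2)) = -4 - sqrt(2) ≈ -5.4142)
c(7)*(a + 5) = -3*((-4 - sqrt(2)) + 5) = -3*(1 - sqrt(2)) = -3 + 3*sqrt(2)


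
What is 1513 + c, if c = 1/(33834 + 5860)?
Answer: 60057023/39694 ≈ 1513.0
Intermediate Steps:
c = 1/39694 ≈ 2.5193e-5
1513 + c = 1513 + 1/39694 = 60057023/39694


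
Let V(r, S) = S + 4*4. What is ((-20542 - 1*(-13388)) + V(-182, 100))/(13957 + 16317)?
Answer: -3519/15137 ≈ -0.23248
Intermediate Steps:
V(r, S) = 16 + S (V(r, S) = S + 16 = 16 + S)
((-20542 - 1*(-13388)) + V(-182, 100))/(13957 + 16317) = ((-20542 - 1*(-13388)) + (16 + 100))/(13957 + 16317) = ((-20542 + 13388) + 116)/30274 = (-7154 + 116)*(1/30274) = -7038*1/30274 = -3519/15137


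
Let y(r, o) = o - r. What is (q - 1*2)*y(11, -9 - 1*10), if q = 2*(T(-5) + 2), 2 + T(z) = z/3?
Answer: 160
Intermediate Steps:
T(z) = -2 + z/3
q = -10/3 (q = 2*((-2 + (1/3)*(-5)) + 2) = 2*((-2 - 5/3) + 2) = 2*(-11/3 + 2) = 2*(-5/3) = -10/3 ≈ -3.3333)
(q - 1*2)*y(11, -9 - 1*10) = (-10/3 - 1*2)*((-9 - 1*10) - 1*11) = (-10/3 - 2)*((-9 - 10) - 11) = -16*(-19 - 11)/3 = -16/3*(-30) = 160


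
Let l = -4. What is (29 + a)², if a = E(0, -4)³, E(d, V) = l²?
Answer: 17015625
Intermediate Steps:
E(d, V) = 16 (E(d, V) = (-4)² = 16)
a = 4096 (a = 16³ = 4096)
(29 + a)² = (29 + 4096)² = 4125² = 17015625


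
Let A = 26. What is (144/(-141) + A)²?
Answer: 1378276/2209 ≈ 623.94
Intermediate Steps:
(144/(-141) + A)² = (144/(-141) + 26)² = (144*(-1/141) + 26)² = (-48/47 + 26)² = (1174/47)² = 1378276/2209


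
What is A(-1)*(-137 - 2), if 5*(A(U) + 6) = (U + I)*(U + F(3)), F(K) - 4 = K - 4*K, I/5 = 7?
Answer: 32526/5 ≈ 6505.2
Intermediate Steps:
I = 35 (I = 5*7 = 35)
F(K) = 4 - 3*K (F(K) = 4 + (K - 4*K) = 4 - 3*K)
A(U) = -6 + (-5 + U)*(35 + U)/5 (A(U) = -6 + ((U + 35)*(U + (4 - 3*3)))/5 = -6 + ((35 + U)*(U + (4 - 9)))/5 = -6 + ((35 + U)*(U - 5))/5 = -6 + ((35 + U)*(-5 + U))/5 = -6 + ((-5 + U)*(35 + U))/5 = -6 + (-5 + U)*(35 + U)/5)
A(-1)*(-137 - 2) = (-41 + 6*(-1) + (⅕)*(-1)²)*(-137 - 2) = (-41 - 6 + (⅕)*1)*(-139) = (-41 - 6 + ⅕)*(-139) = -234/5*(-139) = 32526/5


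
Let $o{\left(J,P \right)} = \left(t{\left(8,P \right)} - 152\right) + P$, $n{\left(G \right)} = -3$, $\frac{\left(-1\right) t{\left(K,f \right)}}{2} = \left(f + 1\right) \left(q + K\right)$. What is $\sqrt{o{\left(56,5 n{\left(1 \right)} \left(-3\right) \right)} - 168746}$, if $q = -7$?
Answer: $i \sqrt{168945} \approx 411.03 i$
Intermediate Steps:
$t{\left(K,f \right)} = - 2 \left(1 + f\right) \left(-7 + K\right)$ ($t{\left(K,f \right)} = - 2 \left(f + 1\right) \left(-7 + K\right) = - 2 \left(1 + f\right) \left(-7 + K\right)$)
$o{\left(J,P \right)} = -154 - P$ ($o{\left(J,P \right)} = \left(\left(14 - 16 + 14 P - 16 P\right) - 152\right) + P = \left(\left(-2 - 2 P\right) - 152\right) + P = \left(-154 - 2 P\right) + P = -154 - P$)
$\sqrt{o{\left(56,5 n{\left(1 \right)} \left(-3\right) \right)} - 168746} = \sqrt{\left(-154 - 5 \left(-3\right) \left(-3\right)\right) - 168746} = \sqrt{\left(-154 - \left(-15\right) \left(-3\right)\right) - 168746} = \sqrt{\left(-154 - 45\right) - 168746} = \sqrt{-199 - 168746} = \sqrt{-168945} = i \sqrt{168945}$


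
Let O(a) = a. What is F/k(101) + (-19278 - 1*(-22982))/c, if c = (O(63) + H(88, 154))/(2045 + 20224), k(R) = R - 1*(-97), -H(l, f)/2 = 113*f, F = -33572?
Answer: -795374150/312669 ≈ -2543.8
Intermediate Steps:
H(l, f) = -226*f
k(R) = 97 + R (k(R) = R + 97 = 97 + R)
c = -34741/22269 (c = (63 - 226*154)/(2045 + 20224) = (63 - 34804)/22269 = -34741*1/22269 = -34741/22269 ≈ -1.5601)
F/k(101) + (-19278 - 1*(-22982))/c = -33572/(97 + 101) + (-19278 - 1*(-22982))/(-34741/22269) = -33572/198 + (-19278 + 22982)*(-22269/34741) = -33572*1/198 + 3704*(-22269/34741) = -1526/9 - 82484376/34741 = -795374150/312669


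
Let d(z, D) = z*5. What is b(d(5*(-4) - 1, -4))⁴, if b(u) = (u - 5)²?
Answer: 21435888100000000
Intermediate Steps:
d(z, D) = 5*z
b(u) = (-5 + u)²
b(d(5*(-4) - 1, -4))⁴ = ((-5 + 5*(5*(-4) - 1))²)⁴ = ((-5 + 5*(-20 - 1))²)⁴ = ((-5 + 5*(-21))²)⁴ = ((-5 - 105)²)⁴ = ((-110)²)⁴ = 12100⁴ = 21435888100000000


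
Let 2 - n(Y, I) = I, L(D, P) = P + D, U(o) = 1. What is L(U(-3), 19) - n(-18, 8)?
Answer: 26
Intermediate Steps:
L(D, P) = D + P
n(Y, I) = 2 - I
L(U(-3), 19) - n(-18, 8) = (1 + 19) - (2 - 1*8) = 20 - (2 - 8) = 20 - 1*(-6) = 20 + 6 = 26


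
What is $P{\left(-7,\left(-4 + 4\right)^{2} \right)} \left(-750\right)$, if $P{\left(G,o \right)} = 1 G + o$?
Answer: $5250$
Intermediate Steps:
$P{\left(G,o \right)} = G + o$
$P{\left(-7,\left(-4 + 4\right)^{2} \right)} \left(-750\right) = \left(-7 + \left(-4 + 4\right)^{2}\right) \left(-750\right) = \left(-7 + 0^{2}\right) \left(-750\right) = \left(-7 + 0\right) \left(-750\right) = \left(-7\right) \left(-750\right) = 5250$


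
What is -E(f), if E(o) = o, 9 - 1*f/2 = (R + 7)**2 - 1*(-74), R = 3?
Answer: 330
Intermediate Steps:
f = -330 (f = 18 - 2*((3 + 7)**2 - 1*(-74)) = 18 - 2*(10**2 + 74) = 18 - 2*(100 + 74) = 18 - 2*174 = 18 - 348 = -330)
-E(f) = -1*(-330) = 330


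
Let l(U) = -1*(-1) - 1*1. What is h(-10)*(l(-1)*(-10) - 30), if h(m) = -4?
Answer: 120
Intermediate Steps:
l(U) = 0 (l(U) = 1 - 1 = 0)
h(-10)*(l(-1)*(-10) - 30) = -4*(0*(-10) - 30) = -4*(0 - 30) = -4*(-30) = 120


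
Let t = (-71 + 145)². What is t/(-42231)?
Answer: -5476/42231 ≈ -0.12967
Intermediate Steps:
t = 5476 (t = 74² = 5476)
t/(-42231) = 5476/(-42231) = 5476*(-1/42231) = -5476/42231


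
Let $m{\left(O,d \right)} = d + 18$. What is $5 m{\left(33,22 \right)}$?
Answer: $200$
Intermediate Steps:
$m{\left(O,d \right)} = 18 + d$
$5 m{\left(33,22 \right)} = 5 \left(18 + 22\right) = 5 \cdot 40 = 200$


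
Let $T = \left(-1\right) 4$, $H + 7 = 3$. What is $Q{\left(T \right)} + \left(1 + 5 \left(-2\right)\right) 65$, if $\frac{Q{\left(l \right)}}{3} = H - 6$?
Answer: $-615$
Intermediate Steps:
$H = -4$ ($H = -7 + 3 = -4$)
$T = -4$
$Q{\left(l \right)} = -30$ ($Q{\left(l \right)} = 3 \left(-4 - 6\right) = 3 \left(-10\right) = -30$)
$Q{\left(T \right)} + \left(1 + 5 \left(-2\right)\right) 65 = -30 + \left(1 + 5 \left(-2\right)\right) 65 = -30 + \left(1 - 10\right) 65 = -30 - 585 = -615$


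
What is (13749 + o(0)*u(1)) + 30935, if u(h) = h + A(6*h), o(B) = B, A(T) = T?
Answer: 44684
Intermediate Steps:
u(h) = 7*h (u(h) = h + 6*h = 7*h)
(13749 + o(0)*u(1)) + 30935 = (13749 + 0*(7*1)) + 30935 = (13749 + 0*7) + 30935 = (13749 + 0) + 30935 = 13749 + 30935 = 44684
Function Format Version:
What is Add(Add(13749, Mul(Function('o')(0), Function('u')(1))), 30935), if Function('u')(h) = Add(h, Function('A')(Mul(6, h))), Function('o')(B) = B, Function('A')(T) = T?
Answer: 44684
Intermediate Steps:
Function('u')(h) = Mul(7, h) (Function('u')(h) = Add(h, Mul(6, h)) = Mul(7, h))
Add(Add(13749, Mul(Function('o')(0), Function('u')(1))), 30935) = Add(Add(13749, Mul(0, Mul(7, 1))), 30935) = Add(Add(13749, Mul(0, 7)), 30935) = Add(Add(13749, 0), 30935) = Add(13749, 30935) = 44684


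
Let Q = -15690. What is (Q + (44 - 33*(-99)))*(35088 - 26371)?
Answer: -107907743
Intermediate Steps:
(Q + (44 - 33*(-99)))*(35088 - 26371) = (-15690 + (44 - 33*(-99)))*(35088 - 26371) = (-15690 + (44 + 3267))*8717 = (-15690 + 3311)*8717 = -12379*8717 = -107907743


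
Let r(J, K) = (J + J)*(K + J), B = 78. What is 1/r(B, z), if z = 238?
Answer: 1/49296 ≈ 2.0286e-5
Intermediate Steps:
r(J, K) = 2*J*(J + K) (r(J, K) = (2*J)*(J + K) = 2*J*(J + K))
1/r(B, z) = 1/(2*78*(78 + 238)) = 1/(2*78*316) = 1/49296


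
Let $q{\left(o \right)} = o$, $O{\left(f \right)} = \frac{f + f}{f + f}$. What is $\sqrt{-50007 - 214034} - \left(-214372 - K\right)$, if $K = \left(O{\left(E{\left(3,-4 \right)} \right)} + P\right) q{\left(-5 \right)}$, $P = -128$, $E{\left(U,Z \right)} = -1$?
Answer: $215007 + i \sqrt{264041} \approx 2.1501 \cdot 10^{5} + 513.85 i$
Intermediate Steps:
$O{\left(f \right)} = 1$ ($O{\left(f \right)} = \frac{2 f}{2 f} = 2 f \frac{1}{2 f} = 1$)
$K = 635$ ($K = \left(1 - 128\right) \left(-5\right) = \left(-127\right) \left(-5\right) = 635$)
$\sqrt{-50007 - 214034} - \left(-214372 - K\right) = \sqrt{-50007 - 214034} - \left(-214372 - 635\right) = \sqrt{-264041} - \left(-214372 - 635\right) = i \sqrt{264041} - -215007 = i \sqrt{264041} + 215007 = 215007 + i \sqrt{264041}$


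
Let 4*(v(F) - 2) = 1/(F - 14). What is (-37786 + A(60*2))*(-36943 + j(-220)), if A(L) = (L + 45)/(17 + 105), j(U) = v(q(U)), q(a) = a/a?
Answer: 8854976715291/6344 ≈ 1.3958e+9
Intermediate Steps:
q(a) = 1
v(F) = 2 + 1/(4*(-14 + F)) (v(F) = 2 + 1/(4*(F - 14)) = 2 + 1/(4*(-14 + F)))
j(U) = 103/52 (j(U) = (-111 + 8*1)/(4*(-14 + 1)) = (¼)*(-111 + 8)/(-13) = (¼)*(-1/13)*(-103) = 103/52)
A(L) = 45/122 + L/122 (A(L) = (45 + L)/122 = (45 + L)*(1/122) = 45/122 + L/122)
(-37786 + A(60*2))*(-36943 + j(-220)) = (-37786 + (45/122 + (60*2)/122))*(-36943 + 103/52) = (-37786 + (45/122 + (1/122)*120))*(-1920933/52) = (-37786 + (45/122 + 60/61))*(-1920933/52) = (-37786 + 165/122)*(-1920933/52) = -4609727/122*(-1920933/52) = 8854976715291/6344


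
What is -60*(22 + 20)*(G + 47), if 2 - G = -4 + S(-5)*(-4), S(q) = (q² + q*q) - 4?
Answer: -597240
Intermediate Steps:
S(q) = -4 + 2*q² (S(q) = (q² + q²) - 4 = 2*q² - 4 = -4 + 2*q²)
G = 190 (G = 2 - (-4 + (-4 + 2*(-5)²)*(-4)) = 2 - (-4 + (-4 + 2*25)*(-4)) = 2 - (-4 + (-4 + 50)*(-4)) = 2 - (-4 + 46*(-4)) = 2 - (-4 - 184) = 2 - 1*(-188) = 2 + 188 = 190)
-60*(22 + 20)*(G + 47) = -60*(22 + 20)*(190 + 47) = -2520*237 = -60*9954 = -597240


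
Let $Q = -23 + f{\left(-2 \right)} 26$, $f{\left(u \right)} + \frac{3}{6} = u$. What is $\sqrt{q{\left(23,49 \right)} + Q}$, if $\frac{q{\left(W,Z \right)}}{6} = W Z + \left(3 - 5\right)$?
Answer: $\sqrt{6662} \approx 81.621$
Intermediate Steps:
$f{\left(u \right)} = - \frac{1}{2} + u$
$q{\left(W,Z \right)} = -12 + 6 W Z$ ($q{\left(W,Z \right)} = 6 \left(W Z + \left(3 - 5\right)\right) = 6 \left(W Z - 2\right) = 6 \left(-2 + W Z\right) = -12 + 6 W Z$)
$Q = -88$ ($Q = -23 + \left(- \frac{1}{2} - 2\right) 26 = -23 - 65 = -88$)
$\sqrt{q{\left(23,49 \right)} + Q} = \sqrt{\left(-12 + 6 \cdot 23 \cdot 49\right) - 88} = \sqrt{\left(-12 + 6762\right) - 88} = \sqrt{6750 - 88} = \sqrt{6662}$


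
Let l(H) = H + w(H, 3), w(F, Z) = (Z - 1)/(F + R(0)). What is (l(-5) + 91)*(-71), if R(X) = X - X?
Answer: -30388/5 ≈ -6077.6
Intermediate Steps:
R(X) = 0
w(F, Z) = (-1 + Z)/F (w(F, Z) = (Z - 1)/(F + 0) = (-1 + Z)/F)
l(H) = H + 2/H (l(H) = H + (-1 + 3)/H = H + 2/H)
(l(-5) + 91)*(-71) = ((-5 + 2/(-5)) + 91)*(-71) = ((-5 + 2*(-⅕)) + 91)*(-71) = ((-5 - ⅖) + 91)*(-71) = (-27/5 + 91)*(-71) = (428/5)*(-71) = -30388/5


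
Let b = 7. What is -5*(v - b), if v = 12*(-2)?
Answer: 155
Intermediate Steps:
v = -24
-5*(v - b) = -5*(-24 - 1*7) = -5*(-24 - 7) = -5*(-31) = 155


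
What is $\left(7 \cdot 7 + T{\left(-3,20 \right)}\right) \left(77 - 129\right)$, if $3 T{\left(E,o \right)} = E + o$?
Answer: $- \frac{8528}{3} \approx -2842.7$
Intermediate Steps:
$T{\left(E,o \right)} = \frac{E}{3} + \frac{o}{3}$ ($T{\left(E,o \right)} = \frac{E + o}{3} = \frac{E}{3} + \frac{o}{3}$)
$\left(7 \cdot 7 + T{\left(-3,20 \right)}\right) \left(77 - 129\right) = \left(7 \cdot 7 + \left(\frac{1}{3} \left(-3\right) + \frac{1}{3} \cdot 20\right)\right) \left(77 - 129\right) = \left(49 + \left(-1 + \frac{20}{3}\right)\right) \left(-52\right) = \left(49 + \frac{17}{3}\right) \left(-52\right) = \frac{164}{3} \left(-52\right) = - \frac{8528}{3}$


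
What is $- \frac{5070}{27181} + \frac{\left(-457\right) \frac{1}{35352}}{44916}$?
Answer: $- \frac{8050515511957}{43159906212192} \approx -0.18653$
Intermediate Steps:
$- \frac{5070}{27181} + \frac{\left(-457\right) \frac{1}{35352}}{44916} = \left(-5070\right) \frac{1}{27181} + \left(-457\right) \frac{1}{35352} \cdot \frac{1}{44916} = - \frac{5070}{27181} - \frac{457}{1587870432} = - \frac{8050515511957}{43159906212192}$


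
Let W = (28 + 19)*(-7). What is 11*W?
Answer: -3619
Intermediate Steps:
W = -329 (W = 47*(-7) = -329)
11*W = 11*(-329) = -3619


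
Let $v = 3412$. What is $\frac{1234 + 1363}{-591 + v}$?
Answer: $\frac{371}{403} \approx 0.9206$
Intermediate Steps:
$\frac{1234 + 1363}{-591 + v} = \frac{1234 + 1363}{-591 + 3412} = \frac{2597}{2821} = 2597 \cdot \frac{1}{2821} = \frac{371}{403}$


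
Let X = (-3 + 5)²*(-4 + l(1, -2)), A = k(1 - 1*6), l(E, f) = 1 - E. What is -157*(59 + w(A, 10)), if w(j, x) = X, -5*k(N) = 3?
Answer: -6751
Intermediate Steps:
k(N) = -⅗ (k(N) = -⅕*3 = -⅗)
A = -⅗ ≈ -0.60000
X = -16 (X = (-3 + 5)²*(-4 + (1 - 1*1)) = 2²*(-4 + (1 - 1)) = 4*(-4 + 0) = 4*(-4) = -16)
w(j, x) = -16
-157*(59 + w(A, 10)) = -157*(59 - 16) = -157*43 = -6751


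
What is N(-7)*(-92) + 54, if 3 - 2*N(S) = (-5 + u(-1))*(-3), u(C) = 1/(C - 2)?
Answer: 652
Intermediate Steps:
u(C) = 1/(-2 + C)
N(S) = -13/2 (N(S) = 3/2 - (-5 + 1/(-2 - 1))*(-3)/2 = 3/2 - (-5 + 1/(-3))*(-3)/2 = 3/2 - (-5 - ⅓)*(-3)/2 = 3/2 - (-8)*(-3)/3 = 3/2 - ½*16 = 3/2 - 8 = -13/2)
N(-7)*(-92) + 54 = -13/2*(-92) + 54 = 598 + 54 = 652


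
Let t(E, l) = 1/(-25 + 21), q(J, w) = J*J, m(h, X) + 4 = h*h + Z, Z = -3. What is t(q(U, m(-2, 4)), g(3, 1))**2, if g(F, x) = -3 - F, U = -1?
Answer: 1/16 ≈ 0.062500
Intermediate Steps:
m(h, X) = -7 + h**2 (m(h, X) = -4 + (h*h - 3) = -4 + (h**2 - 3) = -4 + (-3 + h**2) = -7 + h**2)
q(J, w) = J**2
t(E, l) = -1/4 (t(E, l) = 1/(-4) = -1/4)
t(q(U, m(-2, 4)), g(3, 1))**2 = (-1/4)**2 = 1/16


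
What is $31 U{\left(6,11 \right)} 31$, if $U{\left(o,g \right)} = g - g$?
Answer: $0$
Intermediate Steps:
$U{\left(o,g \right)} = 0$
$31 U{\left(6,11 \right)} 31 = 31 \cdot 0 \cdot 31 = 0 \cdot 31 = 0$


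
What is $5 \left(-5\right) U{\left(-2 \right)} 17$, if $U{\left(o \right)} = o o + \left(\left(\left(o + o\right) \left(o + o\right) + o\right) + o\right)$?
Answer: $-6800$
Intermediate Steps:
$U{\left(o \right)} = 2 o + 5 o^{2}$ ($U{\left(o \right)} = o^{2} + \left(\left(2 o 2 o + o\right) + o\right) = o^{2} + \left(\left(4 o^{2} + o\right) + o\right) = o^{2} + \left(\left(o + 4 o^{2}\right) + o\right) = o^{2} + \left(2 o + 4 o^{2}\right) = 2 o + 5 o^{2}$)
$5 \left(-5\right) U{\left(-2 \right)} 17 = 5 \left(-5\right) \left(- 2 \left(2 + 5 \left(-2\right)\right)\right) 17 = - 25 \left(- 2 \left(2 - 10\right)\right) 17 = - 25 \left(\left(-2\right) \left(-8\right)\right) 17 = \left(-25\right) 16 \cdot 17 = \left(-400\right) 17 = -6800$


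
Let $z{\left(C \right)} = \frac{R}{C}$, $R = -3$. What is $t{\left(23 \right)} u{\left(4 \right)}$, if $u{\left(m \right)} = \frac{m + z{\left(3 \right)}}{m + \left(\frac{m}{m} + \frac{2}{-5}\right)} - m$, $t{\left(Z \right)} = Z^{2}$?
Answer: $-1771$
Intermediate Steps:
$z{\left(C \right)} = - \frac{3}{C}$
$u{\left(m \right)} = - m + \frac{-1 + m}{\frac{3}{5} + m}$ ($u{\left(m \right)} = \frac{m - \frac{3}{3}}{m + \left(\frac{m}{m} + \frac{2}{-5}\right)} - m = \frac{m - 1}{m + \left(1 + 2 \left(- \frac{1}{5}\right)\right)} - m = \frac{m - 1}{m + \left(1 - \frac{2}{5}\right)} - m = \frac{-1 + m}{m + \frac{3}{5}} - m = \frac{-1 + m}{\frac{3}{5} + m} - m = - m + \frac{-1 + m}{\frac{3}{5} + m}$)
$t{\left(23 \right)} u{\left(4 \right)} = 23^{2} \frac{-5 - 5 \cdot 4^{2} + 2 \cdot 4}{3 + 5 \cdot 4} = 529 \frac{-5 - 80 + 8}{3 + 20} = 529 \frac{-5 - 80 + 8}{23} = 529 \cdot \frac{1}{23} \left(-77\right) = 529 \left(- \frac{77}{23}\right) = -1771$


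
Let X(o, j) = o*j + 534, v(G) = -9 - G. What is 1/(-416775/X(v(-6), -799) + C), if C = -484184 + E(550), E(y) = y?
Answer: -977/472649343 ≈ -2.0671e-6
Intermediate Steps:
X(o, j) = 534 + j*o (X(o, j) = j*o + 534 = 534 + j*o)
C = -483634 (C = -484184 + 550 = -483634)
1/(-416775/X(v(-6), -799) + C) = 1/(-416775/(534 - 799*(-9 - 1*(-6))) - 483634) = 1/(-416775/(534 - 799*(-9 + 6)) - 483634) = 1/(-416775/(534 - 799*(-3)) - 483634) = 1/(-416775/(534 + 2397) - 483634) = 1/(-416775/2931 - 483634) = 1/(-416775*1/2931 - 483634) = 1/(-138925/977 - 483634) = 1/(-472649343/977) = -977/472649343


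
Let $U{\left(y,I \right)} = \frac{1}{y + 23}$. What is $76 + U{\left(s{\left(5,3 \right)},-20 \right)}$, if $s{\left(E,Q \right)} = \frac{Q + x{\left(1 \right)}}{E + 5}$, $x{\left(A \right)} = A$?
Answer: $\frac{8897}{117} \approx 76.043$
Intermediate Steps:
$s{\left(E,Q \right)} = \frac{1 + Q}{5 + E}$ ($s{\left(E,Q \right)} = \frac{Q + 1}{E + 5} = \frac{1 + Q}{5 + E}$)
$U{\left(y,I \right)} = \frac{1}{23 + y}$
$76 + U{\left(s{\left(5,3 \right)},-20 \right)} = 76 + \frac{1}{23 + \frac{1 + 3}{5 + 5}} = 76 + \frac{1}{23 + \frac{1}{10} \cdot 4} = 76 + \frac{1}{23 + \frac{2}{5}} = 76 + \frac{1}{\frac{117}{5}} = 76 + \frac{5}{117} = \frac{8897}{117}$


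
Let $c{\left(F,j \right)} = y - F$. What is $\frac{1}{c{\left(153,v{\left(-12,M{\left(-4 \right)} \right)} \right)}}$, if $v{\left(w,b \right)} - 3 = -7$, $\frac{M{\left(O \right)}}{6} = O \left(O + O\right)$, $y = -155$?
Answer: $- \frac{1}{308} \approx -0.0032468$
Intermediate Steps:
$M{\left(O \right)} = 12 O^{2}$ ($M{\left(O \right)} = 6 O \left(O + O\right) = 6 O 2 O = 6 \cdot 2 O^{2} = 12 O^{2}$)
$v{\left(w,b \right)} = -4$ ($v{\left(w,b \right)} = 3 - 7 = -4$)
$c{\left(F,j \right)} = -155 - F$
$\frac{1}{c{\left(153,v{\left(-12,M{\left(-4 \right)} \right)} \right)}} = \frac{1}{-155 - 153} = \frac{1}{-308} = - \frac{1}{308}$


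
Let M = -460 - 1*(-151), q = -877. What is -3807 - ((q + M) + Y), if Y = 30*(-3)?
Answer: -2531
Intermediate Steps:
M = -309 (M = -460 + 151 = -309)
Y = -90
-3807 - ((q + M) + Y) = -3807 - ((-877 - 309) - 90) = -3807 - (-1186 - 90) = -3807 - 1*(-1276) = -3807 + 1276 = -2531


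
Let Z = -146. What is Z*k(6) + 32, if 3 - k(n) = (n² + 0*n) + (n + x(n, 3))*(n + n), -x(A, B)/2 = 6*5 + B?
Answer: -100270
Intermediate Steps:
x(A, B) = -60 - 2*B (x(A, B) = -2*(6*5 + B) = -2*(30 + B) = -60 - 2*B)
k(n) = 3 - n² - 2*n*(-66 + n) (k(n) = 3 - ((n² + 0*n) + (n + (-60 - 2*3))*(n + n)) = 3 - ((n² + 0) + (n + (-60 - 6))*(2*n)) = 3 - (n² + (n - 66)*(2*n)) = 3 - (n² + (-66 + n)*(2*n)) = 3 - (n² + 2*n*(-66 + n)) = 3 + (-n² - 2*n*(-66 + n)) = 3 - n² - 2*n*(-66 + n))
Z*k(6) + 32 = -146*(3 - 3*6² + 132*6) + 32 = -146*(3 - 3*36 + 792) + 32 = -146*(3 - 108 + 792) + 32 = -146*687 + 32 = -100302 + 32 = -100270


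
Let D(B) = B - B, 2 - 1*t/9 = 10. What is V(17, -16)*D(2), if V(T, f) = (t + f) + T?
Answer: 0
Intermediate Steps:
t = -72 (t = 18 - 9*10 = 18 - 90 = -72)
V(T, f) = -72 + T + f (V(T, f) = (-72 + f) + T = -72 + T + f)
D(B) = 0
V(17, -16)*D(2) = (-72 + 17 - 16)*0 = -71*0 = 0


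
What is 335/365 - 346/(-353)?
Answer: 48909/25769 ≈ 1.8980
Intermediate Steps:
335/365 - 346/(-353) = 335*(1/365) - 346*(-1/353) = 67/73 + 346/353 = 48909/25769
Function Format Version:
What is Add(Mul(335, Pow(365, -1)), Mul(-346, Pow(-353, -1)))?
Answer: Rational(48909, 25769) ≈ 1.8980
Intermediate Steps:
Add(Mul(335, Pow(365, -1)), Mul(-346, Pow(-353, -1))) = Add(Mul(335, Rational(1, 365)), Mul(-346, Rational(-1, 353))) = Add(Rational(67, 73), Rational(346, 353)) = Rational(48909, 25769)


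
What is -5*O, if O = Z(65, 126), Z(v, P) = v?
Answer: -325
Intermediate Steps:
O = 65
-5*O = -5*65 = -325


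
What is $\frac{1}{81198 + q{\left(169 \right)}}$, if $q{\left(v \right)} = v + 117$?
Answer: $\frac{1}{81484} \approx 1.2272 \cdot 10^{-5}$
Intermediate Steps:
$q{\left(v \right)} = 117 + v$
$\frac{1}{81198 + q{\left(169 \right)}} = \frac{1}{81198 + \left(117 + 169\right)} = \frac{1}{81198 + 286} = \frac{1}{81484}$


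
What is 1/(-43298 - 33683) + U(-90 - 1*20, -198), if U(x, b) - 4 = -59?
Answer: -4233956/76981 ≈ -55.000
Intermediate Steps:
U(x, b) = -55 (U(x, b) = 4 - 59 = -55)
1/(-43298 - 33683) + U(-90 - 1*20, -198) = 1/(-43298 - 33683) - 55 = 1/(-76981) - 55 = -1/76981 - 55 = -4233956/76981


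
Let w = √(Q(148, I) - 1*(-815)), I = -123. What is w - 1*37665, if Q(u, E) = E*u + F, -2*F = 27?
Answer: -37665 + I*√69610/2 ≈ -37665.0 + 131.92*I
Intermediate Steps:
F = -27/2 (F = -½*27 = -27/2 ≈ -13.500)
Q(u, E) = -27/2 + E*u (Q(u, E) = E*u - 27/2 = -27/2 + E*u)
w = I*√69610/2 (w = √((-27/2 - 123*148) - 1*(-815)) = √((-27/2 - 18204) + 815) = √(-36435/2 + 815) = √(-34805/2) = I*√69610/2 ≈ 131.92*I)
w - 1*37665 = I*√69610/2 - 1*37665 = I*√69610/2 - 37665 = -37665 + I*√69610/2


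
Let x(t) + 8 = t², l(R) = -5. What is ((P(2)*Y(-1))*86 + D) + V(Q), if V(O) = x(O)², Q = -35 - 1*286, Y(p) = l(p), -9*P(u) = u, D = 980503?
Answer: 95551017188/9 ≈ 1.0617e+10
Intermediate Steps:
P(u) = -u/9
x(t) = -8 + t²
Y(p) = -5
Q = -321 (Q = -35 - 286 = -321)
V(O) = (-8 + O²)²
((P(2)*Y(-1))*86 + D) + V(Q) = ((-⅑*2*(-5))*86 + 980503) + (-8 + (-321)²)² = (-2/9*(-5)*86 + 980503) + (-8 + 103041)² = ((10/9)*86 + 980503) + 103033² = (860/9 + 980503) + 10615799089 = 8825387/9 + 10615799089 = 95551017188/9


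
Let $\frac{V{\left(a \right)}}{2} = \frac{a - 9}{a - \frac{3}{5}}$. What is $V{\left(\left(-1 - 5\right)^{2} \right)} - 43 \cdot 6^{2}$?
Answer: $- \frac{91242}{59} \approx -1546.5$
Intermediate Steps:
$V{\left(a \right)} = \frac{2 \left(-9 + a\right)}{- \frac{3}{5} + a}$ ($V{\left(a \right)} = 2 \frac{a - 9}{a - \frac{3}{5}} = 2 \frac{-9 + a}{a - \frac{3}{5}} = 2 \frac{-9 + a}{- \frac{3}{5} + a} = \frac{2 \left(-9 + a\right)}{- \frac{3}{5} + a}$)
$V{\left(\left(-1 - 5\right)^{2} \right)} - 43 \cdot 6^{2} = \frac{10 \left(-9 + \left(-1 - 5\right)^{2}\right)}{-3 + 5 \left(-1 - 5\right)^{2}} - 43 \cdot 6^{2} = \frac{10 \left(-9 + \left(-6\right)^{2}\right)}{-3 + 5 \left(-6\right)^{2}} - 1548 = \frac{10 \left(-9 + 36\right)}{-3 + 5 \cdot 36} - 1548 = 10 \frac{1}{-3 + 180} \cdot 27 - 1548 = 10 \cdot \frac{1}{177} \cdot 27 - 1548 = \frac{90}{59} - 1548 = - \frac{91242}{59}$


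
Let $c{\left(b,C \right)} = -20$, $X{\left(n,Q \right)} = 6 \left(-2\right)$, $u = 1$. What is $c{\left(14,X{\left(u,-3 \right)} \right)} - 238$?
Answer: $-258$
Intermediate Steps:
$X{\left(n,Q \right)} = -12$
$c{\left(14,X{\left(u,-3 \right)} \right)} - 238 = -20 - 238 = -258$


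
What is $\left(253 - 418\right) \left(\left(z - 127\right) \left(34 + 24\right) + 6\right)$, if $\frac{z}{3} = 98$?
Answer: $-1599180$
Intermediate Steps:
$z = 294$ ($z = 3 \cdot 98 = 294$)
$\left(253 - 418\right) \left(\left(z - 127\right) \left(34 + 24\right) + 6\right) = \left(253 - 418\right) \left(\left(294 - 127\right) \left(34 + 24\right) + 6\right) = - 165 \left(167 \cdot 58 + 6\right) = - 165 \left(9686 + 6\right) = \left(-165\right) 9692 = -1599180$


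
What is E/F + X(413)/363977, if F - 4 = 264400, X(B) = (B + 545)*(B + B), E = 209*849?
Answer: 14411023331/5065103932 ≈ 2.8452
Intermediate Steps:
E = 177441
X(B) = 2*B*(545 + B) (X(B) = (545 + B)*(2*B) = 2*B*(545 + B))
F = 264404 (F = 4 + 264400 = 264404)
E/F + X(413)/363977 = 177441/264404 + (2*413*(545 + 413))/363977 = 177441*(1/264404) + (2*413*958)*(1/363977) = 9339/13916 + 791308*(1/363977) = 9339/13916 + 791308/363977 = 14411023331/5065103932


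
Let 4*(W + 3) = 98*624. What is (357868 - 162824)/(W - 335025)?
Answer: -48761/79935 ≈ -0.61001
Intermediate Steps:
W = 15285 (W = -3 + (98*624)/4 = -3 + (¼)*61152 = -3 + 15288 = 15285)
(357868 - 162824)/(W - 335025) = (357868 - 162824)/(15285 - 335025) = 195044/(-319740) = 195044*(-1/319740) = -48761/79935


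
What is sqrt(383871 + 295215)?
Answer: 3*sqrt(75454) ≈ 824.07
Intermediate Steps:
sqrt(383871 + 295215) = sqrt(679086) = 3*sqrt(75454)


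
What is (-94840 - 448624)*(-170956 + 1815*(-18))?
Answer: 110663400464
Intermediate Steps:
(-94840 - 448624)*(-170956 + 1815*(-18)) = -543464*(-170956 - 32670) = -543464*(-203626) = 110663400464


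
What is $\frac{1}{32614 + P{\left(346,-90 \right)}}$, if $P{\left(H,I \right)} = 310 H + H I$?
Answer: $\frac{1}{108734} \approx 9.1968 \cdot 10^{-6}$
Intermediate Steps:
$\frac{1}{32614 + P{\left(346,-90 \right)}} = \frac{1}{32614 + 346 \left(310 - 90\right)} = \frac{1}{32614 + 346 \cdot 220} = \frac{1}{32614 + 76120} = \frac{1}{108734}$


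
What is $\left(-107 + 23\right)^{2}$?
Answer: $7056$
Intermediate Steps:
$\left(-107 + 23\right)^{2} = \left(-84\right)^{2} = 7056$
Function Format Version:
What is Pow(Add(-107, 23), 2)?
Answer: 7056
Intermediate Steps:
Pow(Add(-107, 23), 2) = Pow(-84, 2) = 7056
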